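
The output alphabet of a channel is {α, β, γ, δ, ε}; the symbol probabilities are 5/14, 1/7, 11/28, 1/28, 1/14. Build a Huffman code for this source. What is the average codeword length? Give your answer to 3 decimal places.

Repeatedly combine the two least-probable nodes; the expected code length is the sum of the merged weights.
merge 1/28 + 1/14 → 3/28
merge 3/28 + 1/7 → 1/4
merge 1/4 + 5/14 → 17/28
merge 11/28 + 17/28 → 1
L = 3/28 + 1/4 + 17/28 + 1 = 55/28 ≈ 1.964 bits/symbol.

1.964 bits/symbol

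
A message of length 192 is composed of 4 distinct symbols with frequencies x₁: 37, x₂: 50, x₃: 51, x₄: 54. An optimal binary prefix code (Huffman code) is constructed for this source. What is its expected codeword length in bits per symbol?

2 bits/symbol

Probabilities are the counts divided by 192.
Repeatedly combine the two least-probable nodes; the expected code length is the sum of the merged weights.
merge 37/192 + 25/96 → 29/64
merge 17/64 + 9/32 → 35/64
merge 29/64 + 35/64 → 1
L = 29/64 + 35/64 + 1 = 2 bits/symbol.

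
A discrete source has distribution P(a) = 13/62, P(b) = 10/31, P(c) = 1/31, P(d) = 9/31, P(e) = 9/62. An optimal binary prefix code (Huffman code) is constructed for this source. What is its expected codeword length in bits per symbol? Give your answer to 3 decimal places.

Repeatedly combine the two least-probable nodes; the expected code length is the sum of the merged weights.
merge 1/31 + 9/62 → 11/62
merge 11/62 + 13/62 → 12/31
merge 9/31 + 10/31 → 19/31
merge 12/31 + 19/31 → 1
L = 11/62 + 12/31 + 19/31 + 1 = 135/62 ≈ 2.177 bits/symbol.

2.177 bits/symbol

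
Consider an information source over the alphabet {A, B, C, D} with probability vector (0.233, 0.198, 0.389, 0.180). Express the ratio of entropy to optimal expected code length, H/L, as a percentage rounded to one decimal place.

Entropy H = −Σ p log₂ p ≈ 1.9275 bits.
Huffman merges: 9/50+99/500→189/500; 233/1000+189/500→611/1000; 389/1000+611/1000→1. L = 1989/1000 ≈ 1.9890.
Efficiency = H/L = 1.9275/1.9890 = 96.9%.

96.9%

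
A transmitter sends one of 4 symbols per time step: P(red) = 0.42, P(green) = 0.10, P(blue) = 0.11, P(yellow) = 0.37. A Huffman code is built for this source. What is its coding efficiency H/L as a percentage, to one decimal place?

Entropy H = −Σ p log₂ p ≈ 1.7389 bits.
Huffman merges: 1/10+11/100→21/100; 21/100+37/100→29/50; 21/50+29/50→1. L = 179/100 ≈ 1.7900.
Efficiency = H/L = 1.7389/1.7900 = 97.1%.

97.1%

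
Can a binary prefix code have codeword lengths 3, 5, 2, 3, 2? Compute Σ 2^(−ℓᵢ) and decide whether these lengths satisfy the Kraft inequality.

With common denominator 2^5 = 32: Σ 2^(−ℓᵢ) = 4/32 + 1/32 + 8/32 + 4/32 + 8/32 = 25/32 = 0.78125.
Kraft's inequality requires Σ ≤ 1; here Σ = 0.78125 ≤ 1, so such a prefix code exists.

0.78125; yes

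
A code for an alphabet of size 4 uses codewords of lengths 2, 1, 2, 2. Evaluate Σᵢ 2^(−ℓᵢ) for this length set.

With common denominator 2^2 = 4: Σ 2^(−ℓᵢ) = 1/4 + 2/4 + 1/4 + 1/4 = 5/4 = 1.25.

1.25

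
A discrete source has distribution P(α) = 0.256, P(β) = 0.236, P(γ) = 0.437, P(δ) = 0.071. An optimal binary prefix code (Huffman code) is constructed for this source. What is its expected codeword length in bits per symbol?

1.87 bits/symbol

Repeatedly combine the two least-probable nodes; the expected code length is the sum of the merged weights.
merge 71/1000 + 59/250 → 307/1000
merge 32/125 + 307/1000 → 563/1000
merge 437/1000 + 563/1000 → 1
L = 307/1000 + 563/1000 + 1 = 187/100 = 1.87 bits/symbol.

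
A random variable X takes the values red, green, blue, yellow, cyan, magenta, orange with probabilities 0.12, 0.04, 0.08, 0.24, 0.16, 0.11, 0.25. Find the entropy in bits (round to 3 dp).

2.612 bits

H = −Σ pᵢ log₂ pᵢ.
−0.12·log₂(0.12) = 0.3671
−0.04·log₂(0.04) = 0.1858
−0.08·log₂(0.08) = 0.2915
−0.24·log₂(0.24) = 0.4941
−0.16·log₂(0.16) = 0.4230
−0.11·log₂(0.11) = 0.3503
−0.25·log₂(0.25) = 0.5000
Sum ≈ 2.6118 → 2.612 bits.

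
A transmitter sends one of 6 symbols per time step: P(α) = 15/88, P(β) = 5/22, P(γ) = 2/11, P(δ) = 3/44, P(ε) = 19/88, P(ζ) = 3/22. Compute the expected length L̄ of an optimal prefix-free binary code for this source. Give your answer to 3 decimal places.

2.557 bits/symbol

Repeatedly combine the two least-probable nodes; the expected code length is the sum of the merged weights.
merge 3/44 + 3/22 → 9/44
merge 15/88 + 2/11 → 31/88
merge 9/44 + 19/88 → 37/88
merge 5/22 + 31/88 → 51/88
merge 37/88 + 51/88 → 1
L = 9/44 + 31/88 + 37/88 + 51/88 + 1 = 225/88 ≈ 2.557 bits/symbol.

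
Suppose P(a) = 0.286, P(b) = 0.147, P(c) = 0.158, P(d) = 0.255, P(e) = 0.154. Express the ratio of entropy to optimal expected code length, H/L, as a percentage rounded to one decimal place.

98.3%

Entropy H = −Σ p log₂ p ≈ 2.2621 bits.
Huffman merges: 147/1000+77/500→301/1000; 79/500+51/200→413/1000; 143/500+301/1000→587/1000; 413/1000+587/1000→1. L = 2301/1000 ≈ 2.3010.
Efficiency = H/L = 2.2621/2.3010 = 98.3%.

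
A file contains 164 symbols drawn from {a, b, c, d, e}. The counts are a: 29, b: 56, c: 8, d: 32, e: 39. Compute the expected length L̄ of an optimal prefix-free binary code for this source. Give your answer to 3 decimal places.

2.226 bits/symbol

Probabilities are the counts divided by 164.
Repeatedly combine the two least-probable nodes; the expected code length is the sum of the merged weights.
merge 2/41 + 29/164 → 37/164
merge 8/41 + 37/164 → 69/164
merge 39/164 + 14/41 → 95/164
merge 69/164 + 95/164 → 1
L = 37/164 + 69/164 + 95/164 + 1 = 365/164 ≈ 2.226 bits/symbol.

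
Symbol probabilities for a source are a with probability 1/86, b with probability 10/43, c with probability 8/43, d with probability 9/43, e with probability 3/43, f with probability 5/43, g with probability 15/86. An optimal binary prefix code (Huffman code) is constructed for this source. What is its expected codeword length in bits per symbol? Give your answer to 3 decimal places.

2.640 bits/symbol

Repeatedly combine the two least-probable nodes; the expected code length is the sum of the merged weights.
merge 1/86 + 3/43 → 7/86
merge 7/86 + 5/43 → 17/86
merge 15/86 + 8/43 → 31/86
merge 17/86 + 9/43 → 35/86
merge 10/43 + 31/86 → 51/86
merge 35/86 + 51/86 → 1
L = 7/86 + 17/86 + 31/86 + 35/86 + 51/86 + 1 = 227/86 ≈ 2.640 bits/symbol.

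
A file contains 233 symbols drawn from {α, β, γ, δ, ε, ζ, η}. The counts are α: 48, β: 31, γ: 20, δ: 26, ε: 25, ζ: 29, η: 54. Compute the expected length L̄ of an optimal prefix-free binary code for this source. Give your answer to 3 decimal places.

Probabilities are the counts divided by 233.
Repeatedly combine the two least-probable nodes; the expected code length is the sum of the merged weights.
merge 20/233 + 25/233 → 45/233
merge 26/233 + 29/233 → 55/233
merge 31/233 + 45/233 → 76/233
merge 48/233 + 54/233 → 102/233
merge 55/233 + 76/233 → 131/233
merge 102/233 + 131/233 → 1
L = 45/233 + 55/233 + 76/233 + 102/233 + 131/233 + 1 = 642/233 ≈ 2.755 bits/symbol.

2.755 bits/symbol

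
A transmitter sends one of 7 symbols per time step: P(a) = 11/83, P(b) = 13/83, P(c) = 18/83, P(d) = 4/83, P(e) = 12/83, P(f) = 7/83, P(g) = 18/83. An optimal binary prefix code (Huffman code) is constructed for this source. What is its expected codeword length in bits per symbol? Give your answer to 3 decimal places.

2.699 bits/symbol

Repeatedly combine the two least-probable nodes; the expected code length is the sum of the merged weights.
merge 4/83 + 7/83 → 11/83
merge 11/83 + 11/83 → 22/83
merge 12/83 + 13/83 → 25/83
merge 18/83 + 18/83 → 36/83
merge 22/83 + 25/83 → 47/83
merge 36/83 + 47/83 → 1
L = 11/83 + 22/83 + 25/83 + 36/83 + 47/83 + 1 = 224/83 ≈ 2.699 bits/symbol.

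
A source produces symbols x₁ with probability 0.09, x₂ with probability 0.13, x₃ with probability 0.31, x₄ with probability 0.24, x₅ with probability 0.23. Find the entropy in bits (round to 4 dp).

2.2009 bits

H = −Σ pᵢ log₂ pᵢ.
−0.09·log₂(0.09) = 0.3127
−0.13·log₂(0.13) = 0.3826
−0.31·log₂(0.31) = 0.5238
−0.24·log₂(0.24) = 0.4941
−0.23·log₂(0.23) = 0.4877
Sum ≈ 2.2009 → 2.2009 bits.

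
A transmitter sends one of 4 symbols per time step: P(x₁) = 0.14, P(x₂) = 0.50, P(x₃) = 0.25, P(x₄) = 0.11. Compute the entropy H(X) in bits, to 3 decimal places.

H = −Σ pᵢ log₂ pᵢ.
−0.14·log₂(0.14) = 0.3971
−0.50·log₂(0.50) = 0.5000
−0.25·log₂(0.25) = 0.5000
−0.11·log₂(0.11) = 0.3503
Sum ≈ 1.7474 → 1.747 bits.

1.747 bits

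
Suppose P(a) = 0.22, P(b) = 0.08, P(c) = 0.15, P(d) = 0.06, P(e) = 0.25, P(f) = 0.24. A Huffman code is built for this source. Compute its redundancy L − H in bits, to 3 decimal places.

Entropy H = −Σ p log₂ p ≈ 2.4203 bits.
Huffman merges: 3/50+2/25→7/50; 7/50+3/20→29/100; 11/50+6/25→23/50; 1/4+29/100→27/50; 23/50+27/50→1. L = 243/100 ≈ 2.4300.
L − H = 2.4300 − 2.4203 = 0.010 bits.

0.010 bits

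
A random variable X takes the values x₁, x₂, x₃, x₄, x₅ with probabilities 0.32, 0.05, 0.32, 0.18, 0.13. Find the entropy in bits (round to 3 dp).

2.096 bits

H = −Σ pᵢ log₂ pᵢ.
−0.32·log₂(0.32) = 0.5260
−0.05·log₂(0.05) = 0.2161
−0.32·log₂(0.32) = 0.5260
−0.18·log₂(0.18) = 0.4453
−0.13·log₂(0.13) = 0.3826
Sum ≈ 2.0961 → 2.096 bits.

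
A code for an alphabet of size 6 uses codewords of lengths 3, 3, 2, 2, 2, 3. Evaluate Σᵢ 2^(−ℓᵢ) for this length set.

With common denominator 2^3 = 8: Σ 2^(−ℓᵢ) = 1/8 + 1/8 + 2/8 + 2/8 + 2/8 + 1/8 = 9/8 = 1.125.

1.125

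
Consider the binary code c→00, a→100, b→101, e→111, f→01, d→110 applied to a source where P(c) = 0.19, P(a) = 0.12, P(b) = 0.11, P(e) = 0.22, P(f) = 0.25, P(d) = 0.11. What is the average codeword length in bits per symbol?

L̄ = Σ pᵢ·ℓᵢ = 0.19·2 + 0.12·3 + 0.11·3 + 0.22·3 + 0.25·2 + 0.11·3 = 2.56 bits/symbol.

2.56 bits/symbol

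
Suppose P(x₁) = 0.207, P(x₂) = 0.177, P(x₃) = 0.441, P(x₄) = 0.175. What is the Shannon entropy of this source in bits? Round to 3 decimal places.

1.873 bits

H = −Σ pᵢ log₂ pᵢ.
−0.207·log₂(0.207) = 0.4704
−0.177·log₂(0.177) = 0.4422
−0.441·log₂(0.441) = 0.5209
−0.175·log₂(0.175) = 0.4401
Sum ≈ 1.8735 → 1.873 bits.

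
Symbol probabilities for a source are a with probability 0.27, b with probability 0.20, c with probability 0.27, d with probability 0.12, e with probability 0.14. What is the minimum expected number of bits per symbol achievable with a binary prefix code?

Repeatedly combine the two least-probable nodes; the expected code length is the sum of the merged weights.
merge 3/25 + 7/50 → 13/50
merge 1/5 + 13/50 → 23/50
merge 27/100 + 27/100 → 27/50
merge 23/50 + 27/50 → 1
L = 13/50 + 23/50 + 27/50 + 1 = 113/50 = 2.26 bits/symbol.

2.26 bits/symbol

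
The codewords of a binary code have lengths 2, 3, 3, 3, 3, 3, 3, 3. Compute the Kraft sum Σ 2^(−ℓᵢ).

1.125

With common denominator 2^3 = 8: Σ 2^(−ℓᵢ) = 2/8 + 1/8 + 1/8 + 1/8 + 1/8 + 1/8 + 1/8 + 1/8 = 9/8 = 1.125.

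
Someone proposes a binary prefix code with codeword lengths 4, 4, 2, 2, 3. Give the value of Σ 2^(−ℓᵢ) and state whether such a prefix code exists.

0.75; yes

With common denominator 2^4 = 16: Σ 2^(−ℓᵢ) = 1/16 + 1/16 + 4/16 + 4/16 + 2/16 = 12/16 = 0.75.
Kraft's inequality requires Σ ≤ 1; here Σ = 0.75 ≤ 1, so such a prefix code exists.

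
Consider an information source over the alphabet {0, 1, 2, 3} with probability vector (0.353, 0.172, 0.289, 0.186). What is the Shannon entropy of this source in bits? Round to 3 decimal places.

1.936 bits

H = −Σ pᵢ log₂ pᵢ.
−0.353·log₂(0.353) = 0.5303
−0.172·log₂(0.172) = 0.4368
−0.289·log₂(0.289) = 0.5176
−0.186·log₂(0.186) = 0.4514
Sum ≈ 1.9360 → 1.936 bits.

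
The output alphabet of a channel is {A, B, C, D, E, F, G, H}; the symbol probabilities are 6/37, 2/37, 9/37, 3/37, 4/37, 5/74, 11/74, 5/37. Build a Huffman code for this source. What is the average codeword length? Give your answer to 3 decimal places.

Repeatedly combine the two least-probable nodes; the expected code length is the sum of the merged weights.
merge 2/37 + 5/74 → 9/74
merge 3/37 + 4/37 → 7/37
merge 9/74 + 5/37 → 19/74
merge 11/74 + 6/37 → 23/74
merge 7/37 + 9/37 → 16/37
merge 19/74 + 23/74 → 21/37
merge 16/37 + 21/37 → 1
L = 9/74 + 7/37 + 19/74 + 23/74 + 16/37 + 21/37 + 1 = 213/74 ≈ 2.878 bits/symbol.

2.878 bits/symbol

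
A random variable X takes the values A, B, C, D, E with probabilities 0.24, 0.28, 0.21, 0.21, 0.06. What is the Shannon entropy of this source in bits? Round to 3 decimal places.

H = −Σ pᵢ log₂ pᵢ.
−0.24·log₂(0.24) = 0.4941
−0.28·log₂(0.28) = 0.5142
−0.21·log₂(0.21) = 0.4728
−0.21·log₂(0.21) = 0.4728
−0.06·log₂(0.06) = 0.2435
Sum ≈ 2.1975 → 2.198 bits.

2.198 bits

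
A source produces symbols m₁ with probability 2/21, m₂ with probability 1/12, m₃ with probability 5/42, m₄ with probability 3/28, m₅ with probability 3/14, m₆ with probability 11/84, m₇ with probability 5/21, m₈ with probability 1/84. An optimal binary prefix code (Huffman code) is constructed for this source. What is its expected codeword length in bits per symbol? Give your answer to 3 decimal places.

2.833 bits/symbol

Repeatedly combine the two least-probable nodes; the expected code length is the sum of the merged weights.
merge 1/84 + 1/12 → 2/21
merge 2/21 + 2/21 → 4/21
merge 3/28 + 5/42 → 19/84
merge 11/84 + 4/21 → 9/28
merge 3/14 + 19/84 → 37/84
merge 5/21 + 9/28 → 47/84
merge 37/84 + 47/84 → 1
L = 2/21 + 4/21 + 19/84 + 9/28 + 37/84 + 47/84 + 1 = 17/6 ≈ 2.833 bits/symbol.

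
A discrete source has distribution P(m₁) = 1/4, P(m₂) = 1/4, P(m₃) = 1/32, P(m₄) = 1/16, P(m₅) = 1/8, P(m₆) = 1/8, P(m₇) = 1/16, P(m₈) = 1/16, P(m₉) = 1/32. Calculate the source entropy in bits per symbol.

2.8125 bits

Each probability is a power of 1/2, so log₂(1/p) is an integer.
H = Σ p·log₂(1/p) = 1/4·2 + 1/4·2 + 1/32·5 + 1/16·4 + 1/8·3 + 1/8·3 + 1/16·4 + 1/16·4 + 1/32·5 = 2.8125 bits.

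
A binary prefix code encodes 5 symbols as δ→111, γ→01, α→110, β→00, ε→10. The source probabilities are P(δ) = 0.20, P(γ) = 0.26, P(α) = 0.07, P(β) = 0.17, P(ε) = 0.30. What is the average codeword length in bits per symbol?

2.27 bits/symbol

L̄ = Σ pᵢ·ℓᵢ = 0.20·3 + 0.26·2 + 0.07·3 + 0.17·2 + 0.30·2 = 2.27 bits/symbol.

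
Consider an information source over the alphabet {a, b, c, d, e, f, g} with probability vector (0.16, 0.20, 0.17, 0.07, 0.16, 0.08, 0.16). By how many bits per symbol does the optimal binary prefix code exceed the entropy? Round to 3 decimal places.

Entropy H = −Σ p log₂ p ≈ 2.7281 bits.
Huffman merges: 7/100+2/25→3/20; 3/20+4/25→31/100; 4/25+4/25→8/25; 17/100+1/5→37/100; 31/100+8/25→63/100; 37/100+63/100→1. L = 139/50 ≈ 2.7800.
L − H = 2.7800 − 2.7281 = 0.052 bits.

0.052 bits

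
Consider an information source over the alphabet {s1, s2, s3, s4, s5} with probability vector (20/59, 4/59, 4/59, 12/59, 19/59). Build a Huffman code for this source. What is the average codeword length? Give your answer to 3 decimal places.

Repeatedly combine the two least-probable nodes; the expected code length is the sum of the merged weights.
merge 4/59 + 4/59 → 8/59
merge 8/59 + 12/59 → 20/59
merge 19/59 + 20/59 → 39/59
merge 20/59 + 39/59 → 1
L = 8/59 + 20/59 + 39/59 + 1 = 126/59 ≈ 2.136 bits/symbol.

2.136 bits/symbol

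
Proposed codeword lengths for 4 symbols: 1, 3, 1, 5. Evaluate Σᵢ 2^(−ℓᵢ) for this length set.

With common denominator 2^5 = 32: Σ 2^(−ℓᵢ) = 16/32 + 4/32 + 16/32 + 1/32 = 37/32 = 1.15625.

1.15625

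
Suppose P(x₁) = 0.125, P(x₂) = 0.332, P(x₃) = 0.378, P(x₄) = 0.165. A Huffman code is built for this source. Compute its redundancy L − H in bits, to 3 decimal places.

0.049 bits

Entropy H = −Σ p log₂ p ≈ 1.8626 bits.
Huffman merges: 1/8+33/200→29/100; 29/100+83/250→311/500; 189/500+311/500→1. L = 239/125 ≈ 1.9120.
L − H = 1.9120 − 1.8626 = 0.049 bits.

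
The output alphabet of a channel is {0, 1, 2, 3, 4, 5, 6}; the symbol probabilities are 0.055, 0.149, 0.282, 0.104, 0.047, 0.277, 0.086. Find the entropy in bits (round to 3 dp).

H = −Σ pᵢ log₂ pᵢ.
−0.055·log₂(0.055) = 0.2301
−0.149·log₂(0.149) = 0.4092
−0.282·log₂(0.282) = 0.5150
−0.104·log₂(0.104) = 0.3396
−0.047·log₂(0.047) = 0.2073
−0.277·log₂(0.277) = 0.5130
−0.086·log₂(0.086) = 0.3044
Sum ≈ 2.5187 → 2.519 bits.

2.519 bits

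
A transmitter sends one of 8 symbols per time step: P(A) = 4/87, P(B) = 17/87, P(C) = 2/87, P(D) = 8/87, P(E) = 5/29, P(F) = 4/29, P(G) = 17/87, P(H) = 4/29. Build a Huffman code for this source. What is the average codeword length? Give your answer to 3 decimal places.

Repeatedly combine the two least-probable nodes; the expected code length is the sum of the merged weights.
merge 2/87 + 4/87 → 2/29
merge 2/29 + 8/87 → 14/87
merge 4/29 + 4/29 → 8/29
merge 14/87 + 5/29 → 1/3
merge 17/87 + 17/87 → 34/87
merge 8/29 + 1/3 → 53/87
merge 34/87 + 53/87 → 1
L = 2/29 + 14/87 + 8/29 + 1/3 + 34/87 + 53/87 + 1 = 247/87 ≈ 2.839 bits/symbol.

2.839 bits/symbol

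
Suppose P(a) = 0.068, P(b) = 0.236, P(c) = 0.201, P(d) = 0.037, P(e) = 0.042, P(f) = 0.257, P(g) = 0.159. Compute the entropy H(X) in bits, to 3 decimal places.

H = −Σ pᵢ log₂ pᵢ.
−0.068·log₂(0.068) = 0.2637
−0.236·log₂(0.236) = 0.4916
−0.201·log₂(0.201) = 0.4653
−0.037·log₂(0.037) = 0.1760
−0.042·log₂(0.042) = 0.1921
−0.257·log₂(0.257) = 0.5038
−0.159·log₂(0.159) = 0.4218
Sum ≈ 2.5143 → 2.514 bits.

2.514 bits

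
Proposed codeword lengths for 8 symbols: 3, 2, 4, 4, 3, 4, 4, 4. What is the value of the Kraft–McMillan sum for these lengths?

With common denominator 2^4 = 16: Σ 2^(−ℓᵢ) = 2/16 + 4/16 + 1/16 + 1/16 + 2/16 + 1/16 + 1/16 + 1/16 = 13/16 = 0.8125.

0.8125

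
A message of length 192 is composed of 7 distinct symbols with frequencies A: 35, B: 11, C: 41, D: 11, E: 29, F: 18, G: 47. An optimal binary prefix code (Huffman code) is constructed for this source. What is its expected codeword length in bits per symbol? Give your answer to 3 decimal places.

2.656 bits/symbol

Probabilities are the counts divided by 192.
Repeatedly combine the two least-probable nodes; the expected code length is the sum of the merged weights.
merge 11/192 + 11/192 → 11/96
merge 3/32 + 11/96 → 5/24
merge 29/192 + 35/192 → 1/3
merge 5/24 + 41/192 → 27/64
merge 47/192 + 1/3 → 37/64
merge 27/64 + 37/64 → 1
L = 11/96 + 5/24 + 1/3 + 27/64 + 37/64 + 1 = 85/32 ≈ 2.656 bits/symbol.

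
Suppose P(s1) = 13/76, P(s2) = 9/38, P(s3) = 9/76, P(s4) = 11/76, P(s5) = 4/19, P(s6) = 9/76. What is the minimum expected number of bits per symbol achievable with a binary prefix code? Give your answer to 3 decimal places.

Repeatedly combine the two least-probable nodes; the expected code length is the sum of the merged weights.
merge 9/76 + 9/76 → 9/38
merge 11/76 + 13/76 → 6/19
merge 4/19 + 9/38 → 17/38
merge 9/38 + 6/19 → 21/38
merge 17/38 + 21/38 → 1
L = 9/38 + 6/19 + 17/38 + 21/38 + 1 = 97/38 ≈ 2.553 bits/symbol.

2.553 bits/symbol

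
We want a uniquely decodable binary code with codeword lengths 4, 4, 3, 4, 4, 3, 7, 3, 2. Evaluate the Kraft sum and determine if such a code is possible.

0.8828125; yes

With common denominator 2^7 = 128: Σ 2^(−ℓᵢ) = 8/128 + 8/128 + 16/128 + 8/128 + 8/128 + 16/128 + 1/128 + 16/128 + 32/128 = 113/128 = 0.8828125.
Kraft's inequality requires Σ ≤ 1; here Σ = 0.8828125 ≤ 1, so such a prefix code exists.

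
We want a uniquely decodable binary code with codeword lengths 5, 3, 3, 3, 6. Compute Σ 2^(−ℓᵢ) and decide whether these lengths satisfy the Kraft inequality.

With common denominator 2^6 = 64: Σ 2^(−ℓᵢ) = 2/64 + 8/64 + 8/64 + 8/64 + 1/64 = 27/64 = 0.421875.
Kraft's inequality requires Σ ≤ 1; here Σ = 0.421875 ≤ 1, so such a prefix code exists.

0.421875; yes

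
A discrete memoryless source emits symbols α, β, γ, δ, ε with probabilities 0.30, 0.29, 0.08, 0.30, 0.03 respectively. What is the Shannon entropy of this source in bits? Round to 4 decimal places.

2.0034 bits

H = −Σ pᵢ log₂ pᵢ.
−0.30·log₂(0.30) = 0.5211
−0.29·log₂(0.29) = 0.5179
−0.08·log₂(0.08) = 0.2915
−0.30·log₂(0.30) = 0.5211
−0.03·log₂(0.03) = 0.1518
Sum ≈ 2.0034 → 2.0034 bits.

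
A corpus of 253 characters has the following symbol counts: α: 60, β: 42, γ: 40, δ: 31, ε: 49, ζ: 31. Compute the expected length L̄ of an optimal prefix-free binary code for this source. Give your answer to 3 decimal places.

Probabilities are the counts divided by 253.
Repeatedly combine the two least-probable nodes; the expected code length is the sum of the merged weights.
merge 31/253 + 31/253 → 62/253
merge 40/253 + 42/253 → 82/253
merge 49/253 + 60/253 → 109/253
merge 62/253 + 82/253 → 144/253
merge 109/253 + 144/253 → 1
L = 62/253 + 82/253 + 109/253 + 144/253 + 1 = 650/253 ≈ 2.569 bits/symbol.

2.569 bits/symbol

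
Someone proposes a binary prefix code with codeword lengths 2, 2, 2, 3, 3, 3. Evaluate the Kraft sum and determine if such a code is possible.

With common denominator 2^3 = 8: Σ 2^(−ℓᵢ) = 2/8 + 2/8 + 2/8 + 1/8 + 1/8 + 1/8 = 9/8 = 1.125.
Kraft's inequality requires Σ ≤ 1; here Σ = 1.125 > 1, so no such prefix code exists.

1.125; no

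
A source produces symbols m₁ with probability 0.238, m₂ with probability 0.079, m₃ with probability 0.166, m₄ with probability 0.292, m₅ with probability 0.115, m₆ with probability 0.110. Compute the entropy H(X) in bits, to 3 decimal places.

2.440 bits

H = −Σ pᵢ log₂ pᵢ.
−0.238·log₂(0.238) = 0.4929
−0.079·log₂(0.079) = 0.2893
−0.166·log₂(0.166) = 0.4301
−0.292·log₂(0.292) = 0.5186
−0.115·log₂(0.115) = 0.3588
−0.110·log₂(0.110) = 0.3503
Sum ≈ 2.4400 → 2.440 bits.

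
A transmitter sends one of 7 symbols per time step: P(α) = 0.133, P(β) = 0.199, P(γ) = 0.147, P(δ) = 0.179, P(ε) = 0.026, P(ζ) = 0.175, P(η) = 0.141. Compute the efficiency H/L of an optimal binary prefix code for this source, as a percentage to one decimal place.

Entropy H = −Σ p log₂ p ≈ 2.6769 bits.
Huffman merges: 13/500+133/1000→159/1000; 141/1000+147/1000→36/125; 159/1000+7/40→167/500; 179/1000+199/1000→189/500; 36/125+167/500→311/500; 189/500+311/500→1. L = 2781/1000 ≈ 2.7810.
Efficiency = H/L = 2.6769/2.7810 = 96.3%.

96.3%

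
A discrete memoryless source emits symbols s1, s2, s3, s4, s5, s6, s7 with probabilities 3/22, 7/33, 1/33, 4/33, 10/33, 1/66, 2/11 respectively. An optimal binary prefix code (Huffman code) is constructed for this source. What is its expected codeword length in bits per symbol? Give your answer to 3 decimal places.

Repeatedly combine the two least-probable nodes; the expected code length is the sum of the merged weights.
merge 1/66 + 1/33 → 1/22
merge 1/22 + 4/33 → 1/6
merge 3/22 + 1/6 → 10/33
merge 2/11 + 7/33 → 13/33
merge 10/33 + 10/33 → 20/33
merge 13/33 + 20/33 → 1
L = 1/22 + 1/6 + 10/33 + 13/33 + 20/33 + 1 = 83/33 ≈ 2.515 bits/symbol.

2.515 bits/symbol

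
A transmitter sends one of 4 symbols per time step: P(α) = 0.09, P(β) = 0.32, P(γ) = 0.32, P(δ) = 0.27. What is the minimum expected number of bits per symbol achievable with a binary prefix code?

2 bits/symbol

Repeatedly combine the two least-probable nodes; the expected code length is the sum of the merged weights.
merge 9/100 + 27/100 → 9/25
merge 8/25 + 8/25 → 16/25
merge 9/25 + 16/25 → 1
L = 9/25 + 16/25 + 1 = 2 bits/symbol.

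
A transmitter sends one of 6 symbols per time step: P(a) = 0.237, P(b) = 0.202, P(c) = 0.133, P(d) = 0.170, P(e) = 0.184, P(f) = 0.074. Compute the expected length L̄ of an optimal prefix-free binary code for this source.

Repeatedly combine the two least-probable nodes; the expected code length is the sum of the merged weights.
merge 37/500 + 133/1000 → 207/1000
merge 17/100 + 23/125 → 177/500
merge 101/500 + 207/1000 → 409/1000
merge 237/1000 + 177/500 → 591/1000
merge 409/1000 + 591/1000 → 1
L = 207/1000 + 177/500 + 409/1000 + 591/1000 + 1 = 2561/1000 = 2.561 bits/symbol.

2.561 bits/symbol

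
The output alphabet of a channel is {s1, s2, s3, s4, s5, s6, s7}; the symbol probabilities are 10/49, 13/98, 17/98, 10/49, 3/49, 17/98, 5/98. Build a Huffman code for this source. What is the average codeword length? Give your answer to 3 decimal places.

Repeatedly combine the two least-probable nodes; the expected code length is the sum of the merged weights.
merge 5/98 + 3/49 → 11/98
merge 11/98 + 13/98 → 12/49
merge 17/98 + 17/98 → 17/49
merge 10/49 + 10/49 → 20/49
merge 12/49 + 17/49 → 29/49
merge 20/49 + 29/49 → 1
L = 11/98 + 12/49 + 17/49 + 20/49 + 29/49 + 1 = 265/98 ≈ 2.704 bits/symbol.

2.704 bits/symbol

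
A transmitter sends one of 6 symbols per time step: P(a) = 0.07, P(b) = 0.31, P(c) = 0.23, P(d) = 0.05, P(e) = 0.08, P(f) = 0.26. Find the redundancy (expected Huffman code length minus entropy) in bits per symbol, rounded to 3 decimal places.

0.027 bits

Entropy H = −Σ p log₂ p ≈ 2.2929 bits.
Huffman merges: 1/20+7/100→3/25; 2/25+3/25→1/5; 1/5+23/100→43/100; 13/50+31/100→57/100; 43/100+57/100→1. L = 58/25 ≈ 2.3200.
L − H = 2.3200 − 2.2929 = 0.027 bits.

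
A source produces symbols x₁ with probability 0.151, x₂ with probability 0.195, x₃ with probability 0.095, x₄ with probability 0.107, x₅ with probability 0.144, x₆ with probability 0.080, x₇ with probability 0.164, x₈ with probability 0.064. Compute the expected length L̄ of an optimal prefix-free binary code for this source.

Repeatedly combine the two least-probable nodes; the expected code length is the sum of the merged weights.
merge 8/125 + 2/25 → 18/125
merge 19/200 + 107/1000 → 101/500
merge 18/125 + 18/125 → 36/125
merge 151/1000 + 41/250 → 63/200
merge 39/200 + 101/500 → 397/1000
merge 36/125 + 63/200 → 603/1000
merge 397/1000 + 603/1000 → 1
L = 18/125 + 101/500 + 36/125 + 63/200 + 397/1000 + 603/1000 + 1 = 2949/1000 = 2.949 bits/symbol.

2.949 bits/symbol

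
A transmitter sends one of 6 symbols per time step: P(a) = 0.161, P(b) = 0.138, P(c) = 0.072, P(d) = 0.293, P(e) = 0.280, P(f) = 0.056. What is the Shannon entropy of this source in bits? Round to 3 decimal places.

H = −Σ pᵢ log₂ pᵢ.
−0.161·log₂(0.161) = 0.4242
−0.138·log₂(0.138) = 0.3943
−0.072·log₂(0.072) = 0.2733
−0.293·log₂(0.293) = 0.5189
−0.280·log₂(0.280) = 0.5142
−0.056·log₂(0.056) = 0.2329
Sum ≈ 2.3578 → 2.358 bits.

2.358 bits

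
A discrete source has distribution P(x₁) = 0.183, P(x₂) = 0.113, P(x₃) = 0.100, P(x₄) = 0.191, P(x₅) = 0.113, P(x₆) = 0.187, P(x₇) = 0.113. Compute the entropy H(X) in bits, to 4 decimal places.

2.7554 bits

H = −Σ pᵢ log₂ pᵢ.
−0.183·log₂(0.183) = 0.4484
−0.113·log₂(0.113) = 0.3555
−0.100·log₂(0.100) = 0.3322
−0.191·log₂(0.191) = 0.4562
−0.113·log₂(0.113) = 0.3555
−0.187·log₂(0.187) = 0.4523
−0.113·log₂(0.113) = 0.3555
Sum ≈ 2.7554 → 2.7554 bits.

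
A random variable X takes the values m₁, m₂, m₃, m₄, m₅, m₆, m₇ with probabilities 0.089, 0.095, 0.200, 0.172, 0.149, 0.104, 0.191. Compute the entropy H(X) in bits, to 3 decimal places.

H = −Σ pᵢ log₂ pᵢ.
−0.089·log₂(0.089) = 0.3106
−0.095·log₂(0.095) = 0.3226
−0.200·log₂(0.200) = 0.4644
−0.172·log₂(0.172) = 0.4368
−0.149·log₂(0.149) = 0.4092
−0.104·log₂(0.104) = 0.3396
−0.191·log₂(0.191) = 0.4562
Sum ≈ 2.7394 → 2.739 bits.

2.739 bits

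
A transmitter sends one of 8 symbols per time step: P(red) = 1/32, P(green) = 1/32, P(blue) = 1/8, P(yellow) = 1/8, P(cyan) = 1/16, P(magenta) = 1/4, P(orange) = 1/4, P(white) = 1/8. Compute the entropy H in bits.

2.6875 bits

Each probability is a power of 1/2, so log₂(1/p) is an integer.
H = Σ p·log₂(1/p) = 1/32·5 + 1/32·5 + 1/8·3 + 1/8·3 + 1/16·4 + 1/4·2 + 1/4·2 + 1/8·3 = 2.6875 bits.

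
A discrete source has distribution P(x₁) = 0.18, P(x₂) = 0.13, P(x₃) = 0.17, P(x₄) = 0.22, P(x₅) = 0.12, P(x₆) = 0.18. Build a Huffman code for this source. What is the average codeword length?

Repeatedly combine the two least-probable nodes; the expected code length is the sum of the merged weights.
merge 3/25 + 13/100 → 1/4
merge 17/100 + 9/50 → 7/20
merge 9/50 + 11/50 → 2/5
merge 1/4 + 7/20 → 3/5
merge 2/5 + 3/5 → 1
L = 1/4 + 7/20 + 2/5 + 3/5 + 1 = 13/5 = 2.6 bits/symbol.

2.6 bits/symbol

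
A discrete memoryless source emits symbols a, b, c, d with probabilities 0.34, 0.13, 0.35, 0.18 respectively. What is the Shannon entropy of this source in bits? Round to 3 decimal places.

H = −Σ pᵢ log₂ pᵢ.
−0.34·log₂(0.34) = 0.5292
−0.13·log₂(0.13) = 0.3826
−0.35·log₂(0.35) = 0.5301
−0.18·log₂(0.18) = 0.4453
Sum ≈ 1.8872 → 1.887 bits.

1.887 bits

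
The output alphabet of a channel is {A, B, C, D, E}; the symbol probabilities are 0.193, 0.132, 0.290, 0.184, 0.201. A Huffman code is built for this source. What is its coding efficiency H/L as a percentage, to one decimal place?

Entropy H = −Σ p log₂ p ≈ 2.2762 bits.
Huffman merges: 33/250+23/125→79/250; 193/1000+201/1000→197/500; 29/100+79/250→303/500; 197/500+303/500→1. L = 579/250 ≈ 2.3160.
Efficiency = H/L = 2.2762/2.3160 = 98.3%.

98.3%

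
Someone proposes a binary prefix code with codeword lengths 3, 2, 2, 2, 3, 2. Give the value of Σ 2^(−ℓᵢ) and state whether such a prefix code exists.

1.25; no

With common denominator 2^3 = 8: Σ 2^(−ℓᵢ) = 1/8 + 2/8 + 2/8 + 2/8 + 1/8 + 2/8 = 10/8 = 1.25.
Kraft's inequality requires Σ ≤ 1; here Σ = 1.25 > 1, so no such prefix code exists.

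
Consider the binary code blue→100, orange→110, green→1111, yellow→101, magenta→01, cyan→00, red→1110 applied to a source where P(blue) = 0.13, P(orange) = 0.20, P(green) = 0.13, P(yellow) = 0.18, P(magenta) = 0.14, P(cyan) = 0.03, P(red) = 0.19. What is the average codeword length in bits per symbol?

L̄ = Σ pᵢ·ℓᵢ = 0.13·3 + 0.20·3 + 0.13·4 + 0.18·3 + 0.14·2 + 0.03·2 + 0.19·4 = 3.15 bits/symbol.

3.15 bits/symbol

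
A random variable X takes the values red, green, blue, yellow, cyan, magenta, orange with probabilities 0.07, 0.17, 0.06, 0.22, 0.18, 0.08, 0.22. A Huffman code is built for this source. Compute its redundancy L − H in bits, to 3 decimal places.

Entropy H = −Σ p log₂ p ≈ 2.6446 bits.
Huffman merges: 3/50+7/100→13/100; 2/25+13/100→21/100; 17/100+9/50→7/20; 21/100+11/50→43/100; 11/50+7/20→57/100; 43/100+57/100→1. L = 269/100 ≈ 2.6900.
L − H = 2.6900 − 2.6446 = 0.045 bits.

0.045 bits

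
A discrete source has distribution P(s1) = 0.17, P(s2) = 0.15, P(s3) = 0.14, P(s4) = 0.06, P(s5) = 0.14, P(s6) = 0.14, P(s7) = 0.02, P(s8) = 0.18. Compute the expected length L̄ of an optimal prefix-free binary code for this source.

2.9 bits/symbol

Repeatedly combine the two least-probable nodes; the expected code length is the sum of the merged weights.
merge 1/50 + 3/50 → 2/25
merge 2/25 + 7/50 → 11/50
merge 7/50 + 7/50 → 7/25
merge 3/20 + 17/100 → 8/25
merge 9/50 + 11/50 → 2/5
merge 7/25 + 8/25 → 3/5
merge 2/5 + 3/5 → 1
L = 2/25 + 11/50 + 7/25 + 8/25 + 2/5 + 3/5 + 1 = 29/10 = 2.9 bits/symbol.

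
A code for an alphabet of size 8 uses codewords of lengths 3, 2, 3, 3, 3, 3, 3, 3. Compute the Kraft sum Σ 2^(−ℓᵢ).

1.125

With common denominator 2^3 = 8: Σ 2^(−ℓᵢ) = 1/8 + 2/8 + 1/8 + 1/8 + 1/8 + 1/8 + 1/8 + 1/8 = 9/8 = 1.125.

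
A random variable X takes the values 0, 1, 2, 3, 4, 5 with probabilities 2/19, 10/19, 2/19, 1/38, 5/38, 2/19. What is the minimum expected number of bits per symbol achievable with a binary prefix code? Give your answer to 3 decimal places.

Repeatedly combine the two least-probable nodes; the expected code length is the sum of the merged weights.
merge 1/38 + 2/19 → 5/38
merge 2/19 + 2/19 → 4/19
merge 5/38 + 5/38 → 5/19
merge 4/19 + 5/19 → 9/19
merge 9/19 + 10/19 → 1
L = 5/38 + 4/19 + 5/19 + 9/19 + 1 = 79/38 ≈ 2.079 bits/symbol.

2.079 bits/symbol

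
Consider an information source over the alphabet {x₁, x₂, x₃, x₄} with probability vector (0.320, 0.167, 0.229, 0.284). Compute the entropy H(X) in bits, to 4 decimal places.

H = −Σ pᵢ log₂ pᵢ.
−0.320·log₂(0.320) = 0.5260
−0.167·log₂(0.167) = 0.4312
−0.229·log₂(0.229) = 0.4870
−0.284·log₂(0.284) = 0.5158
Sum ≈ 1.9600 → 1.9600 bits.

1.9600 bits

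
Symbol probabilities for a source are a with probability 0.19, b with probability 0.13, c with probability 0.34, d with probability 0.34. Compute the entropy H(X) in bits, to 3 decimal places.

H = −Σ pᵢ log₂ pᵢ.
−0.19·log₂(0.19) = 0.4552
−0.13·log₂(0.13) = 0.3826
−0.34·log₂(0.34) = 0.5292
−0.34·log₂(0.34) = 0.5292
Sum ≈ 1.8962 → 1.896 bits.

1.896 bits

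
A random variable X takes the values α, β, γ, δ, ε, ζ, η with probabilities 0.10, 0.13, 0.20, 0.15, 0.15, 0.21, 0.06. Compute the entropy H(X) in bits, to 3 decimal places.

2.717 bits

H = −Σ pᵢ log₂ pᵢ.
−0.10·log₂(0.10) = 0.3322
−0.13·log₂(0.13) = 0.3826
−0.20·log₂(0.20) = 0.4644
−0.15·log₂(0.15) = 0.4105
−0.15·log₂(0.15) = 0.4105
−0.21·log₂(0.21) = 0.4728
−0.06·log₂(0.06) = 0.2435
Sum ≈ 2.7167 → 2.717 bits.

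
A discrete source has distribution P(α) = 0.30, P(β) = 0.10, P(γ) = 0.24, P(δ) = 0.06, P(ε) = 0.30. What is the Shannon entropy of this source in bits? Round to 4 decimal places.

H = −Σ pᵢ log₂ pᵢ.
−0.30·log₂(0.30) = 0.5211
−0.10·log₂(0.10) = 0.3322
−0.24·log₂(0.24) = 0.4941
−0.06·log₂(0.06) = 0.2435
−0.30·log₂(0.30) = 0.5211
Sum ≈ 2.1120 → 2.1120 bits.

2.1120 bits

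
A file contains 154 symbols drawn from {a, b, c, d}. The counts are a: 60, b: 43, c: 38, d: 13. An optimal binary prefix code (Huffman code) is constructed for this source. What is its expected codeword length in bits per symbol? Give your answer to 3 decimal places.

Probabilities are the counts divided by 154.
Repeatedly combine the two least-probable nodes; the expected code length is the sum of the merged weights.
merge 13/154 + 19/77 → 51/154
merge 43/154 + 51/154 → 47/77
merge 30/77 + 47/77 → 1
L = 51/154 + 47/77 + 1 = 299/154 ≈ 1.942 bits/symbol.

1.942 bits/symbol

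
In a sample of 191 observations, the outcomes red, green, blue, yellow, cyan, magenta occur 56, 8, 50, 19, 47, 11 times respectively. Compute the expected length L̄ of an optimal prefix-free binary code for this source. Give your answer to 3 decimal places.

2.298 bits/symbol

Probabilities are the counts divided by 191.
Repeatedly combine the two least-probable nodes; the expected code length is the sum of the merged weights.
merge 8/191 + 11/191 → 19/191
merge 19/191 + 19/191 → 38/191
merge 38/191 + 47/191 → 85/191
merge 50/191 + 56/191 → 106/191
merge 85/191 + 106/191 → 1
L = 19/191 + 38/191 + 85/191 + 106/191 + 1 = 439/191 ≈ 2.298 bits/symbol.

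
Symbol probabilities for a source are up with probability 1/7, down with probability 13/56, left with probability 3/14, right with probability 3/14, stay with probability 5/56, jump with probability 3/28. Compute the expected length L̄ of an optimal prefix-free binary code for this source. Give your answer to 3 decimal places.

2.536 bits/symbol

Repeatedly combine the two least-probable nodes; the expected code length is the sum of the merged weights.
merge 5/56 + 3/28 → 11/56
merge 1/7 + 11/56 → 19/56
merge 3/14 + 3/14 → 3/7
merge 13/56 + 19/56 → 4/7
merge 3/7 + 4/7 → 1
L = 11/56 + 19/56 + 3/7 + 4/7 + 1 = 71/28 ≈ 2.536 bits/symbol.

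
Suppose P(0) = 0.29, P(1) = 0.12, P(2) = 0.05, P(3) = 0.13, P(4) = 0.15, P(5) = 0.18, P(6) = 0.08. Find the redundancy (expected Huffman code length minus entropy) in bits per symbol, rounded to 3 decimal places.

Entropy H = −Σ p log₂ p ≈ 2.6311 bits.
Huffman merges: 1/20+2/25→13/100; 3/25+13/100→1/4; 13/100+3/20→7/25; 9/50+1/4→43/100; 7/25+29/100→57/100; 43/100+57/100→1. L = 133/50 ≈ 2.6600.
L − H = 2.6600 − 2.6311 = 0.029 bits.

0.029 bits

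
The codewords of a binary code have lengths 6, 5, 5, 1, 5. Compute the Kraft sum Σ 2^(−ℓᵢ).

With common denominator 2^6 = 64: Σ 2^(−ℓᵢ) = 1/64 + 2/64 + 2/64 + 32/64 + 2/64 = 39/64 = 0.609375.

0.609375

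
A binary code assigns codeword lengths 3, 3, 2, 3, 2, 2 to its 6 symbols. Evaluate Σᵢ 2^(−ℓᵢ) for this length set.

With common denominator 2^3 = 8: Σ 2^(−ℓᵢ) = 1/8 + 1/8 + 2/8 + 1/8 + 2/8 + 2/8 = 9/8 = 1.125.

1.125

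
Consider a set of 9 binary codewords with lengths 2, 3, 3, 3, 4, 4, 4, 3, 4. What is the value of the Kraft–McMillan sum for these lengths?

1

With common denominator 2^4 = 16: Σ 2^(−ℓᵢ) = 4/16 + 2/16 + 2/16 + 2/16 + 1/16 + 1/16 + 1/16 + 2/16 + 1/16 = 16/16 = 1.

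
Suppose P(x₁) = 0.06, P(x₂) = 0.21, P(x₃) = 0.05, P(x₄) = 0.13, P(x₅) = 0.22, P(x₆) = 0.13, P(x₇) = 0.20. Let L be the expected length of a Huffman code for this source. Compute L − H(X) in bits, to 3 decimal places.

Entropy H = −Σ p log₂ p ≈ 2.6427 bits.
Huffman merges: 1/20+3/50→11/100; 11/100+13/100→6/25; 13/100+1/5→33/100; 21/100+11/50→43/100; 6/25+33/100→57/100; 43/100+57/100→1. L = 67/25 ≈ 2.6800.
L − H = 2.6800 − 2.6427 = 0.037 bits.

0.037 bits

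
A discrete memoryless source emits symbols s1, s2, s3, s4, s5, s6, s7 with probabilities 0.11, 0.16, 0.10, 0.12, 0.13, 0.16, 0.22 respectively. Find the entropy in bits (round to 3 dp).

2.759 bits

H = −Σ pᵢ log₂ pᵢ.
−0.11·log₂(0.11) = 0.3503
−0.16·log₂(0.16) = 0.4230
−0.10·log₂(0.10) = 0.3322
−0.12·log₂(0.12) = 0.3671
−0.13·log₂(0.13) = 0.3826
−0.16·log₂(0.16) = 0.4230
−0.22·log₂(0.22) = 0.4806
Sum ≈ 2.7588 → 2.759 bits.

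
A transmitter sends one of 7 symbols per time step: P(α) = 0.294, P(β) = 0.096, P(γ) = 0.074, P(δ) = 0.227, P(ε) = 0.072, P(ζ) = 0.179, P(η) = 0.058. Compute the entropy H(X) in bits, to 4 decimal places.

2.5632 bits

H = −Σ pᵢ log₂ pᵢ.
−0.294·log₂(0.294) = 0.5192
−0.096·log₂(0.096) = 0.3246
−0.074·log₂(0.074) = 0.2780
−0.227·log₂(0.227) = 0.4856
−0.072·log₂(0.072) = 0.2733
−0.179·log₂(0.179) = 0.4443
−0.058·log₂(0.058) = 0.2383
Sum ≈ 2.5632 → 2.5632 bits.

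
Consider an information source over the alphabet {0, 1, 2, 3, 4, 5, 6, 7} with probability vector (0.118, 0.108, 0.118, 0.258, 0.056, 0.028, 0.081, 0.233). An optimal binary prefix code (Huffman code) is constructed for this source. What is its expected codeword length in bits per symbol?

2.758 bits/symbol

Repeatedly combine the two least-probable nodes; the expected code length is the sum of the merged weights.
merge 7/250 + 7/125 → 21/250
merge 81/1000 + 21/250 → 33/200
merge 27/250 + 59/500 → 113/500
merge 59/500 + 33/200 → 283/1000
merge 113/500 + 233/1000 → 459/1000
merge 129/500 + 283/1000 → 541/1000
merge 459/1000 + 541/1000 → 1
L = 21/250 + 33/200 + 113/500 + 283/1000 + 459/1000 + 541/1000 + 1 = 1379/500 = 2.758 bits/symbol.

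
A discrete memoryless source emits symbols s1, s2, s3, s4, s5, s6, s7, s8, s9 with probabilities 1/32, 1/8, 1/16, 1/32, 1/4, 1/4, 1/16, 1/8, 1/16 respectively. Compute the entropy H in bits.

2.8125 bits

Each probability is a power of 1/2, so log₂(1/p) is an integer.
H = Σ p·log₂(1/p) = 1/32·5 + 1/8·3 + 1/16·4 + 1/32·5 + 1/4·2 + 1/4·2 + 1/16·4 + 1/8·3 + 1/16·4 = 2.8125 bits.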